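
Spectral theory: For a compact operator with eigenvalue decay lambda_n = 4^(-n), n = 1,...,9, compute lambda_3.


The eigenvalue formula gives lambda_3 = 1/4^3
= 1/64
= 0.0156

0.0156


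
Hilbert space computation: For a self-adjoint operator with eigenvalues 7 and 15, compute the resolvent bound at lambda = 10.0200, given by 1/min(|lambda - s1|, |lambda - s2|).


dist(10.0200, {7, 15}) = min(|10.0200 - 7|, |10.0200 - 15|)
= min(3.0200, 4.9800) = 3.0200
Resolvent bound = 1/3.0200 = 0.3311

0.3311


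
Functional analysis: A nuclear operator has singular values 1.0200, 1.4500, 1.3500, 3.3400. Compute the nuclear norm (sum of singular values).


The nuclear norm is the sum of all singular values.
||T||_1 = 1.0200 + 1.4500 + 1.3500 + 3.3400
= 7.1600

7.1600


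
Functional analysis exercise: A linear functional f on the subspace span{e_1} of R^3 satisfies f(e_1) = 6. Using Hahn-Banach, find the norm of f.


The norm of f is given by ||f|| = sup_{||x||=1} |f(x)|.
On span{e_1}, ||e_1|| = 1, so ||f|| = |f(e_1)| / ||e_1||
= |6| / 1 = 6.0000

6.0000


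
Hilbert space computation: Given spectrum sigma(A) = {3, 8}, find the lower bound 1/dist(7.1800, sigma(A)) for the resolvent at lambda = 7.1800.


dist(7.1800, {3, 8}) = min(|7.1800 - 3|, |7.1800 - 8|)
= min(4.1800, 0.8200) = 0.8200
Resolvent bound = 1/0.8200 = 1.2195

1.2195


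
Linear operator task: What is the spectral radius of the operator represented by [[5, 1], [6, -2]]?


For a 2x2 matrix, eigenvalues satisfy lambda^2 - (trace)*lambda + det = 0
trace = 5 + -2 = 3
det = 5*-2 - 1*6 = -16
discriminant = 3^2 - 4*(-16) = 73
spectral radius = max |eigenvalue| = 5.7720

5.7720


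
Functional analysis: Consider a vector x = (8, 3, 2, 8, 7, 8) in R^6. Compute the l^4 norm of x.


The l^4 norm = (sum |x_i|^4)^(1/4)
Sum of 4th powers = 4096 + 81 + 16 + 4096 + 2401 + 4096 = 14786
||x||_4 = (14786)^(1/4) = 11.0271

11.0271


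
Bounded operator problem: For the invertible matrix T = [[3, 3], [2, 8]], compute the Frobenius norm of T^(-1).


det(T) = 3*8 - 3*2 = 18
T^(-1) = (1/18) * [[8, -3], [-2, 3]] = [[0.4444, -0.1667], [-0.1111, 0.1667]]
||T^(-1)||_F^2 = 0.4444^2 + (-0.1667)^2 + (-0.1111)^2 + 0.1667^2 = 0.2654
||T^(-1)||_F = sqrt(0.2654) = 0.5152

0.5152


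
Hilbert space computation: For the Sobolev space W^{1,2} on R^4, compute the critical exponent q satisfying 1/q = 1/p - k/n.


Using the Sobolev embedding formula: 1/q = 1/p - k/n
1/q = 1/2 - 1/4 = 1/4
q = 1/(1/4) = 4

4.0000


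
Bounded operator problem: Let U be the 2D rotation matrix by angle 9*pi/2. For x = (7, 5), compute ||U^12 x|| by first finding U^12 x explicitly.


U is a rotation by theta = 9*pi/2
U^12 = rotation by 12*theta = 108*pi/2 = 0*pi/2 (mod 2*pi)
cos(0*pi/2) = 1.0000, sin(0*pi/2) = 0.0000
U^12 x = (1.0000 * 7 - 0.0000 * 5, 0.0000 * 7 + 1.0000 * 5)
= (7.0000, 5.0000)
||U^12 x|| = sqrt(7.0000^2 + 5.0000^2) = sqrt(74.0000) = 8.6023

8.6023


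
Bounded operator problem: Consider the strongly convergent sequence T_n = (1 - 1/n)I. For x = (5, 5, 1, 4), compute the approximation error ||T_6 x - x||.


T_6 x - x = (1 - 1/6)x - x = -x/6
||x|| = sqrt(67) = 8.1854
||T_6 x - x|| = ||x||/6 = 8.1854/6 = 1.3642

1.3642


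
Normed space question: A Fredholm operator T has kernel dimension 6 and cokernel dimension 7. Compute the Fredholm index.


The Fredholm index is defined as ind(T) = dim(ker T) - dim(coker T)
= 6 - 7
= -1

-1


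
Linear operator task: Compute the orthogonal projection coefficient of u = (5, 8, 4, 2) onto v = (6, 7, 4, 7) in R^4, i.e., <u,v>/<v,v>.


Computing <u,v> = 5*6 + 8*7 + 4*4 + 2*7 = 116
Computing <v,v> = 6^2 + 7^2 + 4^2 + 7^2 = 150
Projection coefficient = 116/150 = 0.7733

0.7733


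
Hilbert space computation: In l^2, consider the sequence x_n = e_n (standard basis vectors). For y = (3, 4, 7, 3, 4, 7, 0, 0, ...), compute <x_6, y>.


x_6 = e_6 is the standard basis vector with 1 in position 6.
<x_6, y> = y_6 = 7
As n -> infinity, <x_n, y> -> 0, confirming weak convergence of (x_n) to 0.

7


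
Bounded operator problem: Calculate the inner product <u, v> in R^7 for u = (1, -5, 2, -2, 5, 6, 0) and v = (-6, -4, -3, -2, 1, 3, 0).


Computing the standard inner product <u, v> = sum u_i * v_i
= 1*-6 + -5*-4 + 2*-3 + -2*-2 + 5*1 + 6*3 + 0*0
= -6 + 20 + -6 + 4 + 5 + 18 + 0
= 35

35


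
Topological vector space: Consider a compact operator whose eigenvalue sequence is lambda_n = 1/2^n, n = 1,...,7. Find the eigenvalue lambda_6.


The eigenvalue formula gives lambda_6 = 1/2^6
= 1/64
= 0.0156

0.0156


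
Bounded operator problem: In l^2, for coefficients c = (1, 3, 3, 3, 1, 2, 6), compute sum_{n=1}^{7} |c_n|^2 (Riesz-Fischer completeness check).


sum |c_n|^2 = 1^2 + 3^2 + 3^2 + 3^2 + 1^2 + 2^2 + 6^2
= 1 + 9 + 9 + 9 + 1 + 4 + 36
= 69

69


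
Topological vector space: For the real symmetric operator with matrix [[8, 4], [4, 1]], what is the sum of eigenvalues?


For a self-adjoint (symmetric) matrix, the eigenvalues are real.
The sum of eigenvalues equals the trace of the matrix.
trace = 8 + 1 = 9

9


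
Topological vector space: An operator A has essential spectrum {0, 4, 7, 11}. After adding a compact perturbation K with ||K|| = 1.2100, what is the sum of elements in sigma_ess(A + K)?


By Weyl's theorem, the essential spectrum is invariant under compact perturbations.
sigma_ess(A + K) = sigma_ess(A) = {0, 4, 7, 11}
Sum = 0 + 4 + 7 + 11 = 22

22


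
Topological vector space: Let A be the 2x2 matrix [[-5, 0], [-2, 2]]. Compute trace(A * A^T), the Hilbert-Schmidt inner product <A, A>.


trace(A * A^T) = sum of squares of all entries
= (-5)^2 + 0^2 + (-2)^2 + 2^2
= 25 + 0 + 4 + 4
= 33

33


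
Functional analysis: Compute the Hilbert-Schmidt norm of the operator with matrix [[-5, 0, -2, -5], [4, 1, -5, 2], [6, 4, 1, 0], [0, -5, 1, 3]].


The Hilbert-Schmidt norm is sqrt(sum of squares of all entries).
Sum of squares = (-5)^2 + 0^2 + (-2)^2 + (-5)^2 + 4^2 + 1^2 + (-5)^2 + 2^2 + 6^2 + 4^2 + 1^2 + 0^2 + 0^2 + (-5)^2 + 1^2 + 3^2
= 25 + 0 + 4 + 25 + 16 + 1 + 25 + 4 + 36 + 16 + 1 + 0 + 0 + 25 + 1 + 9 = 188
||T||_HS = sqrt(188) = 13.7113

13.7113


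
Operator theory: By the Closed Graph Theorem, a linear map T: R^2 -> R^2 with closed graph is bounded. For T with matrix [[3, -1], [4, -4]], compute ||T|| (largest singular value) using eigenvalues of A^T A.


A^T A = [[25, -19], [-19, 17]]
trace(A^T A) = 42, det(A^T A) = 64
discriminant = 42^2 - 4*64 = 1508
Largest eigenvalue of A^T A = (trace + sqrt(disc))/2 = 40.4165
||T|| = sqrt(40.4165) = 6.3574

6.3574


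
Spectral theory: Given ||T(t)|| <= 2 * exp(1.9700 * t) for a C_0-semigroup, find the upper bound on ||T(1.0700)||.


||T(1.0700)|| <= 2 * exp(1.9700 * 1.0700)
= 2 * exp(2.1079)
= 2 * 8.2309
= 16.4619

16.4619


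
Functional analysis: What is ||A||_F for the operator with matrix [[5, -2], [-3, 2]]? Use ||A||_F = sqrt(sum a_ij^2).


||A||_F^2 = sum a_ij^2
= 5^2 + (-2)^2 + (-3)^2 + 2^2
= 25 + 4 + 9 + 4 = 42
||A||_F = sqrt(42) = 6.4807

6.4807


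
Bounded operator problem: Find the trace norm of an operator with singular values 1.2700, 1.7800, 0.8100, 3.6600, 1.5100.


The nuclear norm is the sum of all singular values.
||T||_1 = 1.2700 + 1.7800 + 0.8100 + 3.6600 + 1.5100
= 9.0300

9.0300


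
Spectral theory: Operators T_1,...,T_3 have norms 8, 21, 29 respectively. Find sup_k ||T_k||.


By the Uniform Boundedness Principle, the supremum of norms is finite.
sup_k ||T_k|| = max(8, 21, 29) = 29

29


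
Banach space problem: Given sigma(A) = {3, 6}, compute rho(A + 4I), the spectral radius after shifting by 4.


Spectrum of A + 4I = {7, 10}
Spectral radius = max |lambda| over the shifted spectrum
= max(7, 10) = 10

10


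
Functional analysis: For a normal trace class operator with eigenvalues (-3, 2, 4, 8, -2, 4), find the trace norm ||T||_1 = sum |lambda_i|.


For a normal operator, singular values equal |eigenvalues|.
Trace norm = sum |lambda_i| = 3 + 2 + 4 + 8 + 2 + 4
= 23

23


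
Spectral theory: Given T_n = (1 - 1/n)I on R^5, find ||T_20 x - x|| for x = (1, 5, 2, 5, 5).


T_20 x - x = (1 - 1/20)x - x = -x/20
||x|| = sqrt(80) = 8.9443
||T_20 x - x|| = ||x||/20 = 8.9443/20 = 0.4472

0.4472


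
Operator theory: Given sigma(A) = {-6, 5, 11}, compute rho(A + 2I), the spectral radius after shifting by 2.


Spectrum of A + 2I = {-4, 7, 13}
Spectral radius = max |lambda| over the shifted spectrum
= max(4, 7, 13) = 13

13


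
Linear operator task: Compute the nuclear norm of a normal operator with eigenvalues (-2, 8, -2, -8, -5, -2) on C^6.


For a normal operator, singular values equal |eigenvalues|.
Trace norm = sum |lambda_i| = 2 + 8 + 2 + 8 + 5 + 2
= 27

27


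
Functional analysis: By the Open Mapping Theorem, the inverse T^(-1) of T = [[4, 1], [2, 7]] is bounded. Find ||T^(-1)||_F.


det(T) = 4*7 - 1*2 = 26
T^(-1) = (1/26) * [[7, -1], [-2, 4]] = [[0.2692, -0.0385], [-0.0769, 0.1538]]
||T^(-1)||_F^2 = 0.2692^2 + (-0.0385)^2 + (-0.0769)^2 + 0.1538^2 = 0.1036
||T^(-1)||_F = sqrt(0.1036) = 0.3218

0.3218


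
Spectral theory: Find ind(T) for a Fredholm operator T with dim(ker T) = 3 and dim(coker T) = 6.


The Fredholm index is defined as ind(T) = dim(ker T) - dim(coker T)
= 3 - 6
= -3

-3


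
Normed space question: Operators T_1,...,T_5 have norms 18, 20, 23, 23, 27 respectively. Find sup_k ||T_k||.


By the Uniform Boundedness Principle, the supremum of norms is finite.
sup_k ||T_k|| = max(18, 20, 23, 23, 27) = 27

27


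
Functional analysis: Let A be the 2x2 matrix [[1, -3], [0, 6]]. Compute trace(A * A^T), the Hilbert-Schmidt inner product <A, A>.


trace(A * A^T) = sum of squares of all entries
= 1^2 + (-3)^2 + 0^2 + 6^2
= 1 + 9 + 0 + 36
= 46

46


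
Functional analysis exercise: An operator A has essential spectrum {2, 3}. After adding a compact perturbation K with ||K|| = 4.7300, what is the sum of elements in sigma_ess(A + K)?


By Weyl's theorem, the essential spectrum is invariant under compact perturbations.
sigma_ess(A + K) = sigma_ess(A) = {2, 3}
Sum = 2 + 3 = 5

5


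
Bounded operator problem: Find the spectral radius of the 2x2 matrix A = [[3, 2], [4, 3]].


For a 2x2 matrix, eigenvalues satisfy lambda^2 - (trace)*lambda + det = 0
trace = 3 + 3 = 6
det = 3*3 - 2*4 = 1
discriminant = 6^2 - 4*(1) = 32
spectral radius = max |eigenvalue| = 5.8284

5.8284


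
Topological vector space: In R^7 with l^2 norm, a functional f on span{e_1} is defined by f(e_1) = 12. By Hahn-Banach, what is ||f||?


The norm of f is given by ||f|| = sup_{||x||=1} |f(x)|.
On span{e_1}, ||e_1|| = 1, so ||f|| = |f(e_1)| / ||e_1||
= |12| / 1 = 12.0000

12.0000


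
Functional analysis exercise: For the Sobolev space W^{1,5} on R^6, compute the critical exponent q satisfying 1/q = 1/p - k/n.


Using the Sobolev embedding formula: 1/q = 1/p - k/n
1/q = 1/5 - 1/6 = 1/30
q = 1/(1/30) = 30

30.0000


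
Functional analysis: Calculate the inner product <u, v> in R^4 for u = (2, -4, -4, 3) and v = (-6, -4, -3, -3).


Computing the standard inner product <u, v> = sum u_i * v_i
= 2*-6 + -4*-4 + -4*-3 + 3*-3
= -12 + 16 + 12 + -9
= 7

7


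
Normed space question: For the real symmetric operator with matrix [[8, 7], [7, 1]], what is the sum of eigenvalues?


For a self-adjoint (symmetric) matrix, the eigenvalues are real.
The sum of eigenvalues equals the trace of the matrix.
trace = 8 + 1 = 9

9


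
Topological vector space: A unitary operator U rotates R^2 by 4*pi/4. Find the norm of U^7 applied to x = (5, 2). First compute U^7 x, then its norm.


U is a rotation by theta = 4*pi/4
U^7 = rotation by 7*theta = 28*pi/4 = 4*pi/4 (mod 2*pi)
cos(4*pi/4) = -1.0000, sin(4*pi/4) = 0.0000
U^7 x = (-1.0000 * 5 - 0.0000 * 2, 0.0000 * 5 + -1.0000 * 2)
= (-5.0000, -2.0000)
||U^7 x|| = sqrt((-5.0000)^2 + (-2.0000)^2) = sqrt(29.0000) = 5.3852

5.3852


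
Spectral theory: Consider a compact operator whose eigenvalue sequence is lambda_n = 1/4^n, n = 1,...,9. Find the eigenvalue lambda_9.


The eigenvalue formula gives lambda_9 = 1/4^9
= 1/262144
= 3.8147e-06

3.8147e-06


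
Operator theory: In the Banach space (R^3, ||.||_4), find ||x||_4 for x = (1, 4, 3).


The l^4 norm = (sum |x_i|^4)^(1/4)
Sum of 4th powers = 1 + 256 + 81 = 338
||x||_4 = (338)^(1/4) = 4.2877

4.2877


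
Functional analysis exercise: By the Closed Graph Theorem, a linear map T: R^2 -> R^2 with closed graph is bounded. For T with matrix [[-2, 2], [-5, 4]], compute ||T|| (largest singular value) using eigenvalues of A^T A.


A^T A = [[29, -24], [-24, 20]]
trace(A^T A) = 49, det(A^T A) = 4
discriminant = 49^2 - 4*4 = 2385
Largest eigenvalue of A^T A = (trace + sqrt(disc))/2 = 48.9182
||T|| = sqrt(48.9182) = 6.9942

6.9942


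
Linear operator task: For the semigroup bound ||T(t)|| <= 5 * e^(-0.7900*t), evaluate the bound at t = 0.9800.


||T(0.9800)|| <= 5 * exp(-0.7900 * 0.9800)
= 5 * exp(-0.7742)
= 5 * 0.4611
= 2.3054

2.3054


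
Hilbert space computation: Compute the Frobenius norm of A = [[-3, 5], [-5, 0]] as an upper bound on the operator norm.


||A||_F^2 = sum a_ij^2
= (-3)^2 + 5^2 + (-5)^2 + 0^2
= 9 + 25 + 25 + 0 = 59
||A||_F = sqrt(59) = 7.6811

7.6811


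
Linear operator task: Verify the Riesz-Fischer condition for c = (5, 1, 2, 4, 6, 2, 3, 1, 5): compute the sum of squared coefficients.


sum |c_n|^2 = 5^2 + 1^2 + 2^2 + 4^2 + 6^2 + 2^2 + 3^2 + 1^2 + 5^2
= 25 + 1 + 4 + 16 + 36 + 4 + 9 + 1 + 25
= 121

121


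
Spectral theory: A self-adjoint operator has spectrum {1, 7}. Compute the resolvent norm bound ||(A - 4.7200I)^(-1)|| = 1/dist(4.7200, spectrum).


dist(4.7200, {1, 7}) = min(|4.7200 - 1|, |4.7200 - 7|)
= min(3.7200, 2.2800) = 2.2800
Resolvent bound = 1/2.2800 = 0.4386

0.4386


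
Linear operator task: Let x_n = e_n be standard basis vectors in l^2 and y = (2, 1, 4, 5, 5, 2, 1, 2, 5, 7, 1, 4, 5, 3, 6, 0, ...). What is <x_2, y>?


x_2 = e_2 is the standard basis vector with 1 in position 2.
<x_2, y> = y_2 = 1
As n -> infinity, <x_n, y> -> 0, confirming weak convergence of (x_n) to 0.

1


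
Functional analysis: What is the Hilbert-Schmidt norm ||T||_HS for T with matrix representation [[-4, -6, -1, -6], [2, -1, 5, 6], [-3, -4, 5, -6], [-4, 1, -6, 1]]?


The Hilbert-Schmidt norm is sqrt(sum of squares of all entries).
Sum of squares = (-4)^2 + (-6)^2 + (-1)^2 + (-6)^2 + 2^2 + (-1)^2 + 5^2 + 6^2 + (-3)^2 + (-4)^2 + 5^2 + (-6)^2 + (-4)^2 + 1^2 + (-6)^2 + 1^2
= 16 + 36 + 1 + 36 + 4 + 1 + 25 + 36 + 9 + 16 + 25 + 36 + 16 + 1 + 36 + 1 = 295
||T||_HS = sqrt(295) = 17.1756

17.1756


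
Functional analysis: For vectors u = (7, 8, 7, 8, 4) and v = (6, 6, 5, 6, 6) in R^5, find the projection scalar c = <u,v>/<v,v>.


Computing <u,v> = 7*6 + 8*6 + 7*5 + 8*6 + 4*6 = 197
Computing <v,v> = 6^2 + 6^2 + 5^2 + 6^2 + 6^2 = 169
Projection coefficient = 197/169 = 1.1657

1.1657


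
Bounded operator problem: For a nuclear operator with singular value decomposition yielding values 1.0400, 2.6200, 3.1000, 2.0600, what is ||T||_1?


The nuclear norm is the sum of all singular values.
||T||_1 = 1.0400 + 2.6200 + 3.1000 + 2.0600
= 8.8200

8.8200


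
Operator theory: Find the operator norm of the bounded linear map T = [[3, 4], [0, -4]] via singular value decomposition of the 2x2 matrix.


A^T A = [[9, 12], [12, 32]]
trace(A^T A) = 41, det(A^T A) = 144
discriminant = 41^2 - 4*144 = 1105
Largest eigenvalue of A^T A = (trace + sqrt(disc))/2 = 37.1208
||T|| = sqrt(37.1208) = 6.0927

6.0927


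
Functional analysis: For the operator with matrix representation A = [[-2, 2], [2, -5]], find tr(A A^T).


trace(A * A^T) = sum of squares of all entries
= (-2)^2 + 2^2 + 2^2 + (-5)^2
= 4 + 4 + 4 + 25
= 37

37


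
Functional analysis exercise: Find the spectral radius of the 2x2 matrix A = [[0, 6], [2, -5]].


For a 2x2 matrix, eigenvalues satisfy lambda^2 - (trace)*lambda + det = 0
trace = 0 + -5 = -5
det = 0*-5 - 6*2 = -12
discriminant = (-5)^2 - 4*(-12) = 73
spectral radius = max |eigenvalue| = 6.7720

6.7720


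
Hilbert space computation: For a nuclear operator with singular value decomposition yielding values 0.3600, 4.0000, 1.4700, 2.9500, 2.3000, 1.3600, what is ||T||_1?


The nuclear norm is the sum of all singular values.
||T||_1 = 0.3600 + 4.0000 + 1.4700 + 2.9500 + 2.3000 + 1.3600
= 12.4400

12.4400


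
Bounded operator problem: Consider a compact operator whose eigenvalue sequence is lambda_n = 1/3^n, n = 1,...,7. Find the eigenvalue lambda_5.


The eigenvalue formula gives lambda_5 = 1/3^5
= 1/243
= 0.0041

0.0041


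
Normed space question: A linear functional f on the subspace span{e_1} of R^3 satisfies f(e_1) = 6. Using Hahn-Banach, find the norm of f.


The norm of f is given by ||f|| = sup_{||x||=1} |f(x)|.
On span{e_1}, ||e_1|| = 1, so ||f|| = |f(e_1)| / ||e_1||
= |6| / 1 = 6.0000

6.0000


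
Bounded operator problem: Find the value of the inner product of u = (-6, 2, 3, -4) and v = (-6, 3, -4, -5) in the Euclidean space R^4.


Computing the standard inner product <u, v> = sum u_i * v_i
= -6*-6 + 2*3 + 3*-4 + -4*-5
= 36 + 6 + -12 + 20
= 50

50


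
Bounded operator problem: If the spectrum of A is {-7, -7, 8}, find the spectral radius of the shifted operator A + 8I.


Spectrum of A + 8I = {1, 1, 16}
Spectral radius = max |lambda| over the shifted spectrum
= max(1, 1, 16) = 16

16


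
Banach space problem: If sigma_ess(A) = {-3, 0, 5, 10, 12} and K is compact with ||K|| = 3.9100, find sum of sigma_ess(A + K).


By Weyl's theorem, the essential spectrum is invariant under compact perturbations.
sigma_ess(A + K) = sigma_ess(A) = {-3, 0, 5, 10, 12}
Sum = -3 + 0 + 5 + 10 + 12 = 24

24


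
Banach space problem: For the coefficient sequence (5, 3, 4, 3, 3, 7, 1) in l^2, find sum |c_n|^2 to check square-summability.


sum |c_n|^2 = 5^2 + 3^2 + 4^2 + 3^2 + 3^2 + 7^2 + 1^2
= 25 + 9 + 16 + 9 + 9 + 49 + 1
= 118

118


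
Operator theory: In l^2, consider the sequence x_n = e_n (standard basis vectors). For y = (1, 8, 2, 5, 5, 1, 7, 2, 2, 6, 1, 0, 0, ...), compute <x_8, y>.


x_8 = e_8 is the standard basis vector with 1 in position 8.
<x_8, y> = y_8 = 2
As n -> infinity, <x_n, y> -> 0, confirming weak convergence of (x_n) to 0.

2


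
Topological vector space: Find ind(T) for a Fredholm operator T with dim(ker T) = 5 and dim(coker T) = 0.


The Fredholm index is defined as ind(T) = dim(ker T) - dim(coker T)
= 5 - 0
= 5

5


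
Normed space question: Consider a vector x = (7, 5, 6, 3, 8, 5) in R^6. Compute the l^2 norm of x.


The l^2 norm = (sum |x_i|^2)^(1/2)
Sum of 2th powers = 49 + 25 + 36 + 9 + 64 + 25 = 208
||x||_2 = (208)^(1/2) = 14.4222

14.4222


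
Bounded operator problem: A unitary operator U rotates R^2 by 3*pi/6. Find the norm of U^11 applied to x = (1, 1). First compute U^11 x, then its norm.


U is a rotation by theta = 3*pi/6
U^11 = rotation by 11*theta = 33*pi/6 = 9*pi/6 (mod 2*pi)
cos(9*pi/6) = 0.0000, sin(9*pi/6) = -1.0000
U^11 x = (0.0000 * 1 - -1.0000 * 1, -1.0000 * 1 + 0.0000 * 1)
= (1.0000, -1.0000)
||U^11 x|| = sqrt(1.0000^2 + (-1.0000)^2) = sqrt(2.0000) = 1.4142

1.4142


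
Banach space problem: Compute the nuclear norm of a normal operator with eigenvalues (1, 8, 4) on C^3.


For a normal operator, singular values equal |eigenvalues|.
Trace norm = sum |lambda_i| = 1 + 8 + 4
= 13

13


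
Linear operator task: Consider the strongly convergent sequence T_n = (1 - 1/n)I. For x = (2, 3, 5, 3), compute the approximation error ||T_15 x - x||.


T_15 x - x = (1 - 1/15)x - x = -x/15
||x|| = sqrt(47) = 6.8557
||T_15 x - x|| = ||x||/15 = 6.8557/15 = 0.4570

0.4570


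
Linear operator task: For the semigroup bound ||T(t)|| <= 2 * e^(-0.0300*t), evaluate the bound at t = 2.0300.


||T(2.0300)|| <= 2 * exp(-0.0300 * 2.0300)
= 2 * exp(-0.0609)
= 2 * 0.9409
= 1.8818

1.8818


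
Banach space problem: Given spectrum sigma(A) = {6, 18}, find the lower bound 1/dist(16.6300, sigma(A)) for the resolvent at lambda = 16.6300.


dist(16.6300, {6, 18}) = min(|16.6300 - 6|, |16.6300 - 18|)
= min(10.6300, 1.3700) = 1.3700
Resolvent bound = 1/1.3700 = 0.7299

0.7299


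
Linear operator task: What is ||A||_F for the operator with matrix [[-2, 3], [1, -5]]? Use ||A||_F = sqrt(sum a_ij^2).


||A||_F^2 = sum a_ij^2
= (-2)^2 + 3^2 + 1^2 + (-5)^2
= 4 + 9 + 1 + 25 = 39
||A||_F = sqrt(39) = 6.2450

6.2450


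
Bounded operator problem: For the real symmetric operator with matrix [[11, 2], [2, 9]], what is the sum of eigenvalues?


For a self-adjoint (symmetric) matrix, the eigenvalues are real.
The sum of eigenvalues equals the trace of the matrix.
trace = 11 + 9 = 20

20


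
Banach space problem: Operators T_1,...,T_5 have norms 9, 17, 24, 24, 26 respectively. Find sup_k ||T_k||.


By the Uniform Boundedness Principle, the supremum of norms is finite.
sup_k ||T_k|| = max(9, 17, 24, 24, 26) = 26

26


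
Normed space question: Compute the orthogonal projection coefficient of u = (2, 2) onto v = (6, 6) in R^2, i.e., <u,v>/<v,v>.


Computing <u,v> = 2*6 + 2*6 = 24
Computing <v,v> = 6^2 + 6^2 = 72
Projection coefficient = 24/72 = 0.3333

0.3333


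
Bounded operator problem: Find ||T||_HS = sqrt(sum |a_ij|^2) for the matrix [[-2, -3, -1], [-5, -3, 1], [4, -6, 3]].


The Hilbert-Schmidt norm is sqrt(sum of squares of all entries).
Sum of squares = (-2)^2 + (-3)^2 + (-1)^2 + (-5)^2 + (-3)^2 + 1^2 + 4^2 + (-6)^2 + 3^2
= 4 + 9 + 1 + 25 + 9 + 1 + 16 + 36 + 9 = 110
||T||_HS = sqrt(110) = 10.4881

10.4881


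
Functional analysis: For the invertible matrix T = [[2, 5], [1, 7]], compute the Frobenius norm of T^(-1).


det(T) = 2*7 - 5*1 = 9
T^(-1) = (1/9) * [[7, -5], [-1, 2]] = [[0.7778, -0.5556], [-0.1111, 0.2222]]
||T^(-1)||_F^2 = 0.7778^2 + (-0.5556)^2 + (-0.1111)^2 + 0.2222^2 = 0.9753
||T^(-1)||_F = sqrt(0.9753) = 0.9876

0.9876


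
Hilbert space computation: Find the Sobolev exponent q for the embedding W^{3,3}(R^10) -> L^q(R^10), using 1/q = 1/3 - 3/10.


Using the Sobolev embedding formula: 1/q = 1/p - k/n
1/q = 1/3 - 3/10 = 1/30
q = 1/(1/30) = 30

30.0000


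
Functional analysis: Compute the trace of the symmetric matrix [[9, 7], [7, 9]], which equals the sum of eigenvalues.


For a self-adjoint (symmetric) matrix, the eigenvalues are real.
The sum of eigenvalues equals the trace of the matrix.
trace = 9 + 9 = 18

18


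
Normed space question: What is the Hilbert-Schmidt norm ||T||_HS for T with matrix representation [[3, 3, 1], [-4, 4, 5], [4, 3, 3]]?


The Hilbert-Schmidt norm is sqrt(sum of squares of all entries).
Sum of squares = 3^2 + 3^2 + 1^2 + (-4)^2 + 4^2 + 5^2 + 4^2 + 3^2 + 3^2
= 9 + 9 + 1 + 16 + 16 + 25 + 16 + 9 + 9 = 110
||T||_HS = sqrt(110) = 10.4881

10.4881


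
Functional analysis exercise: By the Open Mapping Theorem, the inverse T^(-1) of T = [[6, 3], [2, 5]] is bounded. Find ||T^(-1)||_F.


det(T) = 6*5 - 3*2 = 24
T^(-1) = (1/24) * [[5, -3], [-2, 6]] = [[0.2083, -0.1250], [-0.0833, 0.2500]]
||T^(-1)||_F^2 = 0.2083^2 + (-0.1250)^2 + (-0.0833)^2 + 0.2500^2 = 0.1285
||T^(-1)||_F = sqrt(0.1285) = 0.3584

0.3584


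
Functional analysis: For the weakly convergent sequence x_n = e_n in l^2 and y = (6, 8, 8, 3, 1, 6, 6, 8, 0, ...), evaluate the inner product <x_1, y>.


x_1 = e_1 is the standard basis vector with 1 in position 1.
<x_1, y> = y_1 = 6
As n -> infinity, <x_n, y> -> 0, confirming weak convergence of (x_n) to 0.

6


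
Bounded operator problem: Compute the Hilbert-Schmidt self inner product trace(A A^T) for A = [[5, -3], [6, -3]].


trace(A * A^T) = sum of squares of all entries
= 5^2 + (-3)^2 + 6^2 + (-3)^2
= 25 + 9 + 36 + 9
= 79

79


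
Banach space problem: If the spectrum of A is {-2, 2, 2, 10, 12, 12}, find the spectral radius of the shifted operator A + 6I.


Spectrum of A + 6I = {4, 8, 8, 16, 18, 18}
Spectral radius = max |lambda| over the shifted spectrum
= max(4, 8, 8, 16, 18, 18) = 18

18


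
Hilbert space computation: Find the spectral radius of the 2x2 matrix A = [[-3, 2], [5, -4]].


For a 2x2 matrix, eigenvalues satisfy lambda^2 - (trace)*lambda + det = 0
trace = -3 + -4 = -7
det = -3*-4 - 2*5 = 2
discriminant = (-7)^2 - 4*(2) = 41
spectral radius = max |eigenvalue| = 6.7016

6.7016


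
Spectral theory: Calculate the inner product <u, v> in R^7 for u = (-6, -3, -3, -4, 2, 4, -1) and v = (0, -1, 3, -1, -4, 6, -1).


Computing the standard inner product <u, v> = sum u_i * v_i
= -6*0 + -3*-1 + -3*3 + -4*-1 + 2*-4 + 4*6 + -1*-1
= 0 + 3 + -9 + 4 + -8 + 24 + 1
= 15

15


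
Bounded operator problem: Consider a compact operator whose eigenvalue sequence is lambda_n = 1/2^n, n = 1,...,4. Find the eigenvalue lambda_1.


The eigenvalue formula gives lambda_1 = 1/2^1
= 1/2
= 0.5000

0.5000


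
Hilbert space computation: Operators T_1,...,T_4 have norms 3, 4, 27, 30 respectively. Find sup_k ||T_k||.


By the Uniform Boundedness Principle, the supremum of norms is finite.
sup_k ||T_k|| = max(3, 4, 27, 30) = 30

30


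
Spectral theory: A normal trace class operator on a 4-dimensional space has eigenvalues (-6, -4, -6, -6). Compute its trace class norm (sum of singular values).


For a normal operator, singular values equal |eigenvalues|.
Trace norm = sum |lambda_i| = 6 + 4 + 6 + 6
= 22

22


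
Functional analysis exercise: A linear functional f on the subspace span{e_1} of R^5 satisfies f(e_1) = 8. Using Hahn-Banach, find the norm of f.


The norm of f is given by ||f|| = sup_{||x||=1} |f(x)|.
On span{e_1}, ||e_1|| = 1, so ||f|| = |f(e_1)| / ||e_1||
= |8| / 1 = 8.0000

8.0000


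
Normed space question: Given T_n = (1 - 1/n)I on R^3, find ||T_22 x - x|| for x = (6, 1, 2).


T_22 x - x = (1 - 1/22)x - x = -x/22
||x|| = sqrt(41) = 6.4031
||T_22 x - x|| = ||x||/22 = 6.4031/22 = 0.2911

0.2911


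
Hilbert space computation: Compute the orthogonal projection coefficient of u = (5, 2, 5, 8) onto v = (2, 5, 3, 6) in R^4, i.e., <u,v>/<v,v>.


Computing <u,v> = 5*2 + 2*5 + 5*3 + 8*6 = 83
Computing <v,v> = 2^2 + 5^2 + 3^2 + 6^2 = 74
Projection coefficient = 83/74 = 1.1216

1.1216


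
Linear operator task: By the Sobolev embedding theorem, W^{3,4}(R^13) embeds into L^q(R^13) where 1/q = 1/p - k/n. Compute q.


Using the Sobolev embedding formula: 1/q = 1/p - k/n
1/q = 1/4 - 3/13 = 1/52
q = 1/(1/52) = 52

52.0000


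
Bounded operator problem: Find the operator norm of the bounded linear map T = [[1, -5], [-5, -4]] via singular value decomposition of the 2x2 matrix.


A^T A = [[26, 15], [15, 41]]
trace(A^T A) = 67, det(A^T A) = 841
discriminant = 67^2 - 4*841 = 1125
Largest eigenvalue of A^T A = (trace + sqrt(disc))/2 = 50.2705
||T|| = sqrt(50.2705) = 7.0902

7.0902


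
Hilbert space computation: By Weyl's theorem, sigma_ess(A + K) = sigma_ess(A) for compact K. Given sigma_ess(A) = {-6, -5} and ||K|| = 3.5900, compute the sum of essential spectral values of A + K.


By Weyl's theorem, the essential spectrum is invariant under compact perturbations.
sigma_ess(A + K) = sigma_ess(A) = {-6, -5}
Sum = -6 + -5 = -11

-11


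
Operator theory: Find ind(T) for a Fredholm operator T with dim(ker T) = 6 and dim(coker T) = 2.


The Fredholm index is defined as ind(T) = dim(ker T) - dim(coker T)
= 6 - 2
= 4

4


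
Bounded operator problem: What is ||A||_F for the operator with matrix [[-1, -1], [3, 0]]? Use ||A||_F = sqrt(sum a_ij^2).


||A||_F^2 = sum a_ij^2
= (-1)^2 + (-1)^2 + 3^2 + 0^2
= 1 + 1 + 9 + 0 = 11
||A||_F = sqrt(11) = 3.3166

3.3166


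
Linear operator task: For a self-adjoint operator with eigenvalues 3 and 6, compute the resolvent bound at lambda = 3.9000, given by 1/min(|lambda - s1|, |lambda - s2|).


dist(3.9000, {3, 6}) = min(|3.9000 - 3|, |3.9000 - 6|)
= min(0.9000, 2.1000) = 0.9000
Resolvent bound = 1/0.9000 = 1.1111

1.1111


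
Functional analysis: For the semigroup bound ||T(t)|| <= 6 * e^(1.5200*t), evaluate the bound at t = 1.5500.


||T(1.5500)|| <= 6 * exp(1.5200 * 1.5500)
= 6 * exp(2.3560)
= 6 * 10.5487
= 63.2920

63.2920


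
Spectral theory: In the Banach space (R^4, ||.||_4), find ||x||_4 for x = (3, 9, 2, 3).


The l^4 norm = (sum |x_i|^4)^(1/4)
Sum of 4th powers = 81 + 6561 + 16 + 81 = 6739
||x||_4 = (6739)^(1/4) = 9.0604

9.0604


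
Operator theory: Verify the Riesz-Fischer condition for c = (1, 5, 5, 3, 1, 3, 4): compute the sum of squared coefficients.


sum |c_n|^2 = 1^2 + 5^2 + 5^2 + 3^2 + 1^2 + 3^2 + 4^2
= 1 + 25 + 25 + 9 + 1 + 9 + 16
= 86

86


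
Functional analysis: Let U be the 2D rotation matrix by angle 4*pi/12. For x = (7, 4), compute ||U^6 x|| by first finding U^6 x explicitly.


U is a rotation by theta = 4*pi/12
U^6 = rotation by 6*theta = 24*pi/12 = 0*pi/12 (mod 2*pi)
cos(0*pi/12) = 1.0000, sin(0*pi/12) = 0.0000
U^6 x = (1.0000 * 7 - 0.0000 * 4, 0.0000 * 7 + 1.0000 * 4)
= (7.0000, 4.0000)
||U^6 x|| = sqrt(7.0000^2 + 4.0000^2) = sqrt(65.0000) = 8.0623

8.0623


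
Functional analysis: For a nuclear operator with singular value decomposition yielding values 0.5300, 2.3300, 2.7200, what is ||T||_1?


The nuclear norm is the sum of all singular values.
||T||_1 = 0.5300 + 2.3300 + 2.7200
= 5.5800

5.5800


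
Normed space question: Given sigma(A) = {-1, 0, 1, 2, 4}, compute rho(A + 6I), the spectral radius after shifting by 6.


Spectrum of A + 6I = {5, 6, 7, 8, 10}
Spectral radius = max |lambda| over the shifted spectrum
= max(5, 6, 7, 8, 10) = 10

10


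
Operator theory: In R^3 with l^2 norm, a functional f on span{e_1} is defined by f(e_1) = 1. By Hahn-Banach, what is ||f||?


The norm of f is given by ||f|| = sup_{||x||=1} |f(x)|.
On span{e_1}, ||e_1|| = 1, so ||f|| = |f(e_1)| / ||e_1||
= |1| / 1 = 1.0000

1.0000


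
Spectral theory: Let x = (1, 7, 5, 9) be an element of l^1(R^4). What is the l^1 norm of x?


The l^1 norm equals the sum of absolute values of all components.
||x||_1 = 1 + 7 + 5 + 9
= 22

22.0000


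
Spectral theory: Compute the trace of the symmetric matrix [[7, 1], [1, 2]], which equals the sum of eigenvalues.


For a self-adjoint (symmetric) matrix, the eigenvalues are real.
The sum of eigenvalues equals the trace of the matrix.
trace = 7 + 2 = 9

9


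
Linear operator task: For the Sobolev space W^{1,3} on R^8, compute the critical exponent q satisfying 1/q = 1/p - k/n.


Using the Sobolev embedding formula: 1/q = 1/p - k/n
1/q = 1/3 - 1/8 = 5/24
q = 1/(5/24) = 24/5 = 4.8000

4.8000


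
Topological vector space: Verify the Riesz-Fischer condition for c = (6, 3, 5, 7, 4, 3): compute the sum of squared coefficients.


sum |c_n|^2 = 6^2 + 3^2 + 5^2 + 7^2 + 4^2 + 3^2
= 36 + 9 + 25 + 49 + 16 + 9
= 144

144


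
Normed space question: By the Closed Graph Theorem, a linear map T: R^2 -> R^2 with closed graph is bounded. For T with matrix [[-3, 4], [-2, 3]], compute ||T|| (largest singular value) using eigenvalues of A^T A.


A^T A = [[13, -18], [-18, 25]]
trace(A^T A) = 38, det(A^T A) = 1
discriminant = 38^2 - 4*1 = 1440
Largest eigenvalue of A^T A = (trace + sqrt(disc))/2 = 37.9737
||T|| = sqrt(37.9737) = 6.1623

6.1623


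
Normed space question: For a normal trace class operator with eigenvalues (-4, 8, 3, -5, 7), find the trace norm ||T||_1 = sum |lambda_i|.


For a normal operator, singular values equal |eigenvalues|.
Trace norm = sum |lambda_i| = 4 + 8 + 3 + 5 + 7
= 27

27


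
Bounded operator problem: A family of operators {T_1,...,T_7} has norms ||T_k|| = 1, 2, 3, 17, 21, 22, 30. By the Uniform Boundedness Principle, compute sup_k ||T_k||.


By the Uniform Boundedness Principle, the supremum of norms is finite.
sup_k ||T_k|| = max(1, 2, 3, 17, 21, 22, 30) = 30

30


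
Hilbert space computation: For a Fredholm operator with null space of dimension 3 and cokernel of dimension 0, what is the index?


The Fredholm index is defined as ind(T) = dim(ker T) - dim(coker T)
= 3 - 0
= 3

3


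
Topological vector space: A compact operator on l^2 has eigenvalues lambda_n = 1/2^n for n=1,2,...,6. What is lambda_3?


The eigenvalue formula gives lambda_3 = 1/2^3
= 1/8
= 0.1250

0.1250


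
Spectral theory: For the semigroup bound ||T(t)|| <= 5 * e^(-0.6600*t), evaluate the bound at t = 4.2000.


||T(4.2000)|| <= 5 * exp(-0.6600 * 4.2000)
= 5 * exp(-2.7720)
= 5 * 0.0625
= 0.3127

0.3127


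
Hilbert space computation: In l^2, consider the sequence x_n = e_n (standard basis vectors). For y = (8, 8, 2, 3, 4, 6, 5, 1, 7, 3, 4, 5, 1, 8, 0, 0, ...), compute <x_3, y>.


x_3 = e_3 is the standard basis vector with 1 in position 3.
<x_3, y> = y_3 = 2
As n -> infinity, <x_n, y> -> 0, confirming weak convergence of (x_n) to 0.

2


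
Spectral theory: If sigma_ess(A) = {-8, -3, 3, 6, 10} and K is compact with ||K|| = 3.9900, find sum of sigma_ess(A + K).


By Weyl's theorem, the essential spectrum is invariant under compact perturbations.
sigma_ess(A + K) = sigma_ess(A) = {-8, -3, 3, 6, 10}
Sum = -8 + -3 + 3 + 6 + 10 = 8

8


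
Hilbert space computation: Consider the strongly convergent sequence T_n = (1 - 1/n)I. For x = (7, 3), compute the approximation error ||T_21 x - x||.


T_21 x - x = (1 - 1/21)x - x = -x/21
||x|| = sqrt(58) = 7.6158
||T_21 x - x|| = ||x||/21 = 7.6158/21 = 0.3627

0.3627


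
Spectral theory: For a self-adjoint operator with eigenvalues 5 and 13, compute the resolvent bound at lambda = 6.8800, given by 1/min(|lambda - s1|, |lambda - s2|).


dist(6.8800, {5, 13}) = min(|6.8800 - 5|, |6.8800 - 13|)
= min(1.8800, 6.1200) = 1.8800
Resolvent bound = 1/1.8800 = 0.5319

0.5319


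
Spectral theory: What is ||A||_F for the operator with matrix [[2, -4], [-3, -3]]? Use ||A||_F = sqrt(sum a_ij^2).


||A||_F^2 = sum a_ij^2
= 2^2 + (-4)^2 + (-3)^2 + (-3)^2
= 4 + 16 + 9 + 9 = 38
||A||_F = sqrt(38) = 6.1644

6.1644


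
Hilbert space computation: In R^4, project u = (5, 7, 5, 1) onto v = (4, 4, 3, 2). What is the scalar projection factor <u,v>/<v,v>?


Computing <u,v> = 5*4 + 7*4 + 5*3 + 1*2 = 65
Computing <v,v> = 4^2 + 4^2 + 3^2 + 2^2 = 45
Projection coefficient = 65/45 = 1.4444

1.4444


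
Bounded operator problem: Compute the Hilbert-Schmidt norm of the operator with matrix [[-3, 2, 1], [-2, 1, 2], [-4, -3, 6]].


The Hilbert-Schmidt norm is sqrt(sum of squares of all entries).
Sum of squares = (-3)^2 + 2^2 + 1^2 + (-2)^2 + 1^2 + 2^2 + (-4)^2 + (-3)^2 + 6^2
= 9 + 4 + 1 + 4 + 1 + 4 + 16 + 9 + 36 = 84
||T||_HS = sqrt(84) = 9.1652

9.1652


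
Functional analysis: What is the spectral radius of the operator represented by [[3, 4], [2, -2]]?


For a 2x2 matrix, eigenvalues satisfy lambda^2 - (trace)*lambda + det = 0
trace = 3 + -2 = 1
det = 3*-2 - 4*2 = -14
discriminant = 1^2 - 4*(-14) = 57
spectral radius = max |eigenvalue| = 4.2749

4.2749


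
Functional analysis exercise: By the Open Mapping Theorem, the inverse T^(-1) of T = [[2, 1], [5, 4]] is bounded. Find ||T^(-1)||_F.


det(T) = 2*4 - 1*5 = 3
T^(-1) = (1/3) * [[4, -1], [-5, 2]] = [[1.3333, -0.3333], [-1.6667, 0.6667]]
||T^(-1)||_F^2 = 1.3333^2 + (-0.3333)^2 + (-1.6667)^2 + 0.6667^2 = 5.1111
||T^(-1)||_F = sqrt(5.1111) = 2.2608

2.2608


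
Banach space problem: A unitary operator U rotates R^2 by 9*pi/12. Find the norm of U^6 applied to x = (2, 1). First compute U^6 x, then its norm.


U is a rotation by theta = 9*pi/12
U^6 = rotation by 6*theta = 54*pi/12 = 6*pi/12 (mod 2*pi)
cos(6*pi/12) = 0.0000, sin(6*pi/12) = 1.0000
U^6 x = (0.0000 * 2 - 1.0000 * 1, 1.0000 * 2 + 0.0000 * 1)
= (-1.0000, 2.0000)
||U^6 x|| = sqrt((-1.0000)^2 + 2.0000^2) = sqrt(5.0000) = 2.2361

2.2361


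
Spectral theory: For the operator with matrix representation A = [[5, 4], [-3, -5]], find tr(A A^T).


trace(A * A^T) = sum of squares of all entries
= 5^2 + 4^2 + (-3)^2 + (-5)^2
= 25 + 16 + 9 + 25
= 75

75


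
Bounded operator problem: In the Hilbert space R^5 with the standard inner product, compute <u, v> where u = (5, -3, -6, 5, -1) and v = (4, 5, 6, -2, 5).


Computing the standard inner product <u, v> = sum u_i * v_i
= 5*4 + -3*5 + -6*6 + 5*-2 + -1*5
= 20 + -15 + -36 + -10 + -5
= -46

-46


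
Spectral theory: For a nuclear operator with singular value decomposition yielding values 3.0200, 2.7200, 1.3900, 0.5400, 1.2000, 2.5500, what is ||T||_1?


The nuclear norm is the sum of all singular values.
||T||_1 = 3.0200 + 2.7200 + 1.3900 + 0.5400 + 1.2000 + 2.5500
= 11.4200

11.4200


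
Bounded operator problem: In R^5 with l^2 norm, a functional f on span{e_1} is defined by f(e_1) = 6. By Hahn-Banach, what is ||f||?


The norm of f is given by ||f|| = sup_{||x||=1} |f(x)|.
On span{e_1}, ||e_1|| = 1, so ||f|| = |f(e_1)| / ||e_1||
= |6| / 1 = 6.0000

6.0000


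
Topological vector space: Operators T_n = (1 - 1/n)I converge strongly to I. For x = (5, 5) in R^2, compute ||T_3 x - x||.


T_3 x - x = (1 - 1/3)x - x = -x/3
||x|| = sqrt(50) = 7.0711
||T_3 x - x|| = ||x||/3 = 7.0711/3 = 2.3570

2.3570


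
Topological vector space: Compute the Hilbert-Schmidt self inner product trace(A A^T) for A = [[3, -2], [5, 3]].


trace(A * A^T) = sum of squares of all entries
= 3^2 + (-2)^2 + 5^2 + 3^2
= 9 + 4 + 25 + 9
= 47

47


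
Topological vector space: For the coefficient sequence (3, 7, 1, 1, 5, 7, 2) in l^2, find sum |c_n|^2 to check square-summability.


sum |c_n|^2 = 3^2 + 7^2 + 1^2 + 1^2 + 5^2 + 7^2 + 2^2
= 9 + 49 + 1 + 1 + 25 + 49 + 4
= 138

138


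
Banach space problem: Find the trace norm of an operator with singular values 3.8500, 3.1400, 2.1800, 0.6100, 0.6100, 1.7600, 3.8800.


The nuclear norm is the sum of all singular values.
||T||_1 = 3.8500 + 3.1400 + 2.1800 + 0.6100 + 0.6100 + 1.7600 + 3.8800
= 16.0300

16.0300


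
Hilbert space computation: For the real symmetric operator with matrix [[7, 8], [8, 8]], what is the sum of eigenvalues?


For a self-adjoint (symmetric) matrix, the eigenvalues are real.
The sum of eigenvalues equals the trace of the matrix.
trace = 7 + 8 = 15

15


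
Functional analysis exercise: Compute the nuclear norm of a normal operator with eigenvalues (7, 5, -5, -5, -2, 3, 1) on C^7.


For a normal operator, singular values equal |eigenvalues|.
Trace norm = sum |lambda_i| = 7 + 5 + 5 + 5 + 2 + 3 + 1
= 28

28


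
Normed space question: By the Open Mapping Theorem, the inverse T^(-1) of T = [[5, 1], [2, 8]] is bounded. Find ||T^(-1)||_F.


det(T) = 5*8 - 1*2 = 38
T^(-1) = (1/38) * [[8, -1], [-2, 5]] = [[0.2105, -0.0263], [-0.0526, 0.1316]]
||T^(-1)||_F^2 = 0.2105^2 + (-0.0263)^2 + (-0.0526)^2 + 0.1316^2 = 0.0651
||T^(-1)||_F = sqrt(0.0651) = 0.2551

0.2551


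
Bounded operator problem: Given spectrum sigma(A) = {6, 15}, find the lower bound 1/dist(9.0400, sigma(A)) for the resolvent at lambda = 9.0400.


dist(9.0400, {6, 15}) = min(|9.0400 - 6|, |9.0400 - 15|)
= min(3.0400, 5.9600) = 3.0400
Resolvent bound = 1/3.0400 = 0.3289

0.3289


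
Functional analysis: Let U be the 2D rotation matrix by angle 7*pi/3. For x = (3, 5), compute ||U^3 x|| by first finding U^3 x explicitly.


U is a rotation by theta = 7*pi/3
U^3 = rotation by 3*theta = 21*pi/3 = 3*pi/3 (mod 2*pi)
cos(3*pi/3) = -1.0000, sin(3*pi/3) = 0.0000
U^3 x = (-1.0000 * 3 - 0.0000 * 5, 0.0000 * 3 + -1.0000 * 5)
= (-3.0000, -5.0000)
||U^3 x|| = sqrt((-3.0000)^2 + (-5.0000)^2) = sqrt(34.0000) = 5.8310

5.8310


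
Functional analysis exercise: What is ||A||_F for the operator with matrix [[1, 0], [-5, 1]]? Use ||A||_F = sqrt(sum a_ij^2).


||A||_F^2 = sum a_ij^2
= 1^2 + 0^2 + (-5)^2 + 1^2
= 1 + 0 + 25 + 1 = 27
||A||_F = sqrt(27) = 5.1962

5.1962


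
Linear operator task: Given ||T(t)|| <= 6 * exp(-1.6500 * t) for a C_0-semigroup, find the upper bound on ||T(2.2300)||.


||T(2.2300)|| <= 6 * exp(-1.6500 * 2.2300)
= 6 * exp(-3.6795)
= 6 * 0.0252
= 0.1514

0.1514


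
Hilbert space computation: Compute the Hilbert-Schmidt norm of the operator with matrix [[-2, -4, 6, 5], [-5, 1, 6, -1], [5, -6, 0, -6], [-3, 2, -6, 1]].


The Hilbert-Schmidt norm is sqrt(sum of squares of all entries).
Sum of squares = (-2)^2 + (-4)^2 + 6^2 + 5^2 + (-5)^2 + 1^2 + 6^2 + (-1)^2 + 5^2 + (-6)^2 + 0^2 + (-6)^2 + (-3)^2 + 2^2 + (-6)^2 + 1^2
= 4 + 16 + 36 + 25 + 25 + 1 + 36 + 1 + 25 + 36 + 0 + 36 + 9 + 4 + 36 + 1 = 291
||T||_HS = sqrt(291) = 17.0587

17.0587
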